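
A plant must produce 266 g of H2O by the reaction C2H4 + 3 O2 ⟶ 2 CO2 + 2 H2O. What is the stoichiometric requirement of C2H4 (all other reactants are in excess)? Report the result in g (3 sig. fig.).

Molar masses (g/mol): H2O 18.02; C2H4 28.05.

207 g

n(H2O) = 266 / 18.02 = 14.76 mol
n(C2H4) = (1/2) × 14.76 = 7.380 mol
mass = 7.380 × 28.05 = 207.0 g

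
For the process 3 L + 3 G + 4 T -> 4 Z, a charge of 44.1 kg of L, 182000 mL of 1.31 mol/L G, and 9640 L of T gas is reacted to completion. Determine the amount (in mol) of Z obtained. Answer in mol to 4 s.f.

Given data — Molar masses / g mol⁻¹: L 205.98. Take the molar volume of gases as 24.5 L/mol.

n(L) = 44.10×1000 / 205.98 = 214.1 mol
n(G) = 1.31 × 182000/1000 = 238.4 mol
n(T) = 9640 / 24.5 = 393.5 mol
n/ν for L = 214.1/3 = 71.37
n/ν for G = 238.4/3 = 79.47
n/ν for T = 393.5/4 = 98.38
Smallest n/ν is L → limiting reagent.
n(Z) = (4/3) × 214.1 = 285.5 mol

285.5 mol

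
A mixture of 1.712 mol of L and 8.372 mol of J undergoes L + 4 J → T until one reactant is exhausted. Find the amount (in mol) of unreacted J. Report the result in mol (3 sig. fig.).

1.52 mol

n(L) = 1.712 mol
n(J) = 8.372 mol
n/ν → L: 1.712, J: 2.093; L is limiting.
J consumed = (4/1) × 1.712 = 6.848 mol
J remaining = 8.372 − 6.848 = 1.524 mol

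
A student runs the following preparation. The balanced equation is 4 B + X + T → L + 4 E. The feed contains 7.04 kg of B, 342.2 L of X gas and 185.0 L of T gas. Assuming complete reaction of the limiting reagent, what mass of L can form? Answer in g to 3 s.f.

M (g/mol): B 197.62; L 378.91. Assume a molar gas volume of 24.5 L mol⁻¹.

2860 g

n(B) = 7.040×1000 / 197.62 = 35.62 mol
n(X) = 342.2 / 24.5 = 13.97 mol
n(T) = 185.0 / 24.5 = 7.551 mol
n/ν for B = 35.62/4 = 8.905
n/ν for X = 13.97/1 = 13.97
n/ν for T = 7.551/1 = 7.551
Smallest n/ν is T → limiting reagent.
n(L) = (1/1) × 7.551 = 7.551 mol
mass = 7.551 × 378.91 = 2861 g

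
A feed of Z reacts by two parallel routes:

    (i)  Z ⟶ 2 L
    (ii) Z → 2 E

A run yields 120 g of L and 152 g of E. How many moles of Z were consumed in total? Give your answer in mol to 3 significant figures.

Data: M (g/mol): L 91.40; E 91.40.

1.49 mol

n(L) = 120 / 91.40 = 1.313 mol
n(E) = 152 / 91.40 = 1.663 mol
n(Z) via (i) = (1/2)×1.313 = 0.6565 mol
n(Z) via (ii) = (1/2)×1.663 = 0.8315 mol
total n(Z) = 0.6565 + 0.8315 = 1.488 mol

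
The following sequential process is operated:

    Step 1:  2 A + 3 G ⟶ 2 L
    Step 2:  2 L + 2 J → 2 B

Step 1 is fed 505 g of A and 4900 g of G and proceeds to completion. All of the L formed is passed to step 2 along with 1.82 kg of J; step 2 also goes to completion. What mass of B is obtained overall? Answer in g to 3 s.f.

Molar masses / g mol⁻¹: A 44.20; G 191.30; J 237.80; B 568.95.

4350 g

Step 1:
n(A) = 505.0 / 44.20 = 11.43 mol
n(G) = 4900 / 191.30 = 25.61 mol
n/ν for A = 11.43/2 = 5.715
n/ν for G = 25.61/3 = 8.537
Smallest n/ν is A → limiting reagent.
n(L) produced = (2/2) × 11.43 = 11.43 mol
Step 2:
n(L) available = 11.43 mol
n(J) = 1.820×1000 / 237.80 = 7.653 mol
n/ν for L = 11.43/2 = 5.715
n/ν for J = 7.653/2 = 3.827
Smallest n/ν is J → limiting reagent.
n(B) = (2/2) × 7.653 = 7.653 mol
mass = 7.653 × 568.95 = 4354 g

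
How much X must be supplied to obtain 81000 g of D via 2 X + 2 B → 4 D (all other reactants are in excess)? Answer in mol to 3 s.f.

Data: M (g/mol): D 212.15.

n(D) = 81000 / 212.15 = 381.8 mol
n(X) = (2/4) × 381.8 = 190.9 mol

191 mol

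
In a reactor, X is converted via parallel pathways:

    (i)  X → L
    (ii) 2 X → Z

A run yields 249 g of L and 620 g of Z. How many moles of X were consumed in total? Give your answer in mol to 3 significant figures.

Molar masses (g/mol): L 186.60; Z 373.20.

4.66 mol

n(L) = 249 / 186.60 = 1.334 mol
n(Z) = 620 / 373.20 = 1.661 mol
n(X) via (i) = (1/1)×1.334 = 1.334 mol
n(X) via (ii) = (2/1)×1.661 = 3.322 mol
total n(X) = 1.334 + 3.322 = 4.656 mol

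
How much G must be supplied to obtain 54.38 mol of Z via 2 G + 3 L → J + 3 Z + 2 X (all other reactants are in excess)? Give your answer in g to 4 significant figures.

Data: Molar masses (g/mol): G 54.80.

n(Z) = 54.38 mol
n(G) = (2/3) × 54.38 = 36.25 mol
mass = 36.25 × 54.80 = 1987 g

1987 g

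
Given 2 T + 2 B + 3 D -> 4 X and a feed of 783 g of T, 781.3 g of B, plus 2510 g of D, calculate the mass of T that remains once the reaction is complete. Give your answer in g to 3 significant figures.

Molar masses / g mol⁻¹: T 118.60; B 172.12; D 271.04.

n(T) = 783.0 / 118.60 = 6.602 mol
n(B) = 781.3 / 172.12 = 4.539 mol
n(D) = 2510 / 271.04 = 9.261 mol
n/ν for T = 6.602/2 = 3.301
n/ν for B = 4.539/2 = 2.270
n/ν for D = 9.261/3 = 3.087
Smallest n/ν is B → limiting reagent.
T consumed = (2/2) × 4.539 = 4.539 mol
T remaining = 6.602 − 4.539 = 2.063 mol
mass = 2.063 × 118.60 = 244.7 g

245 g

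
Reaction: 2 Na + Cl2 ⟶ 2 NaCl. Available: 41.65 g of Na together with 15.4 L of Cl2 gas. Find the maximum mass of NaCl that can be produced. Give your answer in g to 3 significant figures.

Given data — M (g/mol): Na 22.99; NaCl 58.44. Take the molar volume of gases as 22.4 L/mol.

n(Na) = 41.65 / 22.99 = 1.812 mol
n(Cl2) = 15.40 / 22.4 = 0.6875 mol
n/ν for Na = 1.812/2 = 0.9060
n/ν for Cl2 = 0.6875/1 = 0.6875
Smallest n/ν is Cl2 → limiting reagent.
n(NaCl) = (2/1) × 0.6875 = 1.375 mol
mass = 1.375 × 58.44 = 80.36 g

80.4 g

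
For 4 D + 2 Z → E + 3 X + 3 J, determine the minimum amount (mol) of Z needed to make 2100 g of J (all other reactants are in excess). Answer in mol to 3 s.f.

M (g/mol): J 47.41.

29.5 mol

n(J) = 2100 / 47.41 = 44.29 mol
n(Z) = (2/3) × 44.29 = 29.53 mol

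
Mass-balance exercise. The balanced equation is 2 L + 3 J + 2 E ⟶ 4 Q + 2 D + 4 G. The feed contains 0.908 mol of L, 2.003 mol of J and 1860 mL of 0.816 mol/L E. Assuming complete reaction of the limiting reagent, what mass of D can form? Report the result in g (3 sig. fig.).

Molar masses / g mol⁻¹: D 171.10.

155 g

n(L) = 0.9080 mol
n(J) = 2.003 mol
n(E) = 0.816 × 1860/1000 = 1.518 mol
n/ν for L = 0.9080/2 = 0.4540
n/ν for J = 2.003/3 = 0.6677
n/ν for E = 1.518/2 = 0.7590
Smallest n/ν is L → limiting reagent.
n(D) = (2/2) × 0.9080 = 0.9080 mol
mass = 0.9080 × 171.10 = 155.4 g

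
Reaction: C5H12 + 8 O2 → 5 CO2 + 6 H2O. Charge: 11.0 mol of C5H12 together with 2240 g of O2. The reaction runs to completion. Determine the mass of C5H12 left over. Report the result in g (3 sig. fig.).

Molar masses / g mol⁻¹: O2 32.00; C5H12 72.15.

n(C5H12) = 11.00 mol
n(O2) = 2240 / 32.00 = 70.00 mol
n/ν for C5H12 = 11.00/1 = 11.00
n/ν for O2 = 70.00/8 = 8.750
Smallest n/ν is O2 → limiting reagent.
C5H12 consumed = (1/8) × 70.00 = 8.750 mol
C5H12 remaining = 11.00 − 8.750 = 2.250 mol
mass = 2.250 × 72.15 = 162.3 g

162 g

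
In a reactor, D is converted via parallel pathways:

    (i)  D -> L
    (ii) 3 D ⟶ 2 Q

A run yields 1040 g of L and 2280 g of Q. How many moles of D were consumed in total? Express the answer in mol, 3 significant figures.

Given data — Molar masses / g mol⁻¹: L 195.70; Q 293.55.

n(L) = 1040 / 195.70 = 5.314 mol
n(Q) = 2280 / 293.55 = 7.767 mol
n(D) via (i) = (1/1)×5.314 = 5.314 mol
n(D) via (ii) = (3/2)×7.767 = 11.65 mol
total n(D) = 5.314 + 11.65 = 16.96 mol

17.0 mol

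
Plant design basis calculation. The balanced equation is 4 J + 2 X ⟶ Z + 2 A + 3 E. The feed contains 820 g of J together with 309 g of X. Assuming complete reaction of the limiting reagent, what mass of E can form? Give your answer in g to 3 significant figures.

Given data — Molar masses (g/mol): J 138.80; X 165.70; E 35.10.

98.2 g

n(J) = 820.0 / 138.80 = 5.908 mol
n(X) = 309.0 / 165.70 = 1.865 mol
n/ν for J = 5.908/4 = 1.477
n/ν for X = 1.865/2 = 0.9325
Smallest n/ν is X → limiting reagent.
n(E) = (3/2) × 1.865 = 2.798 mol
mass = 2.798 × 35.10 = 98.21 g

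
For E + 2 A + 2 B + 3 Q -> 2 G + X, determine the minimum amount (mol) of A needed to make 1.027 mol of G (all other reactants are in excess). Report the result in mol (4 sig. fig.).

n(G) = 1.027 mol
n(A) = (2/2) × 1.027 = 1.027 mol

1.027 mol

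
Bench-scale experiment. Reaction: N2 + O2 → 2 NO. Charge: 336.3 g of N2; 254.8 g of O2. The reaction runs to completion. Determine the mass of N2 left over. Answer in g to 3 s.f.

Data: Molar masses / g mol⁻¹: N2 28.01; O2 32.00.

n(N2) = 336.3 / 28.01 = 12.01 mol
n(O2) = 254.8 / 32.00 = 7.963 mol
n/ν for N2 = 12.01/1 = 12.01
n/ν for O2 = 7.963/1 = 7.963
Smallest n/ν is O2 → limiting reagent.
N2 consumed = (1/1) × 7.963 = 7.963 mol
N2 remaining = 12.01 − 7.963 = 4.047 mol
mass = 4.047 × 28.01 = 113.4 g

113 g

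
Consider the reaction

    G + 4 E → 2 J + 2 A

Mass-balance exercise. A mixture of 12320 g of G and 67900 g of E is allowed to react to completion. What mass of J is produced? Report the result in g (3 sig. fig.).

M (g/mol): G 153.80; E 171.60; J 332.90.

53300 g

n(G) = 12320 / 153.80 = 80.10 mol
n(E) = 67900 / 171.60 = 395.7 mol
n/ν for G = 80.10/1 = 80.10
n/ν for E = 395.7/4 = 98.93
Smallest n/ν is G → limiting reagent.
n(J) = (2/1) × 80.10 = 160.2 mol
mass = 160.2 × 332.90 = 53330 g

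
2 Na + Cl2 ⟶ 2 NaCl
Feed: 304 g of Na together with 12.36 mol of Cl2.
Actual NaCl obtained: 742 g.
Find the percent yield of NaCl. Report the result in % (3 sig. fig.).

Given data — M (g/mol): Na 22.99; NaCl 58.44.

n(Na) = 304.0 / 22.99 = 13.22 mol
n(Cl2) = 12.36 mol
n/ν → Na: 6.610, Cl2: 12.36; Na is limiting.
theoretical n(NaCl) = (2/2) × 13.22 = 13.22 mol → 772.6 g
% yield = 742 / 772.6 × 100 = 96.04 %

96.0 %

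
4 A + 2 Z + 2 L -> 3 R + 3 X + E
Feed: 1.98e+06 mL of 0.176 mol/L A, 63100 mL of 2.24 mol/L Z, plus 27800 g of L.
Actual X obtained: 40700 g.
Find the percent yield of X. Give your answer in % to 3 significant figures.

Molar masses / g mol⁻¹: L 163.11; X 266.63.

n(A) = 0.176 × 1.98e+06/1000 = 348.5 mol
n(Z) = 2.24 × 63100/1000 = 141.3 mol
n(L) = 27800 / 163.11 = 170.4 mol
n/ν → A: 87.13, Z: 70.65, L: 85.20; Z is limiting.
theoretical n(X) = (3/2) × 141.3 = 212.0 mol → 56530 g
% yield = 40700 / 56530 × 100 = 72.00 %

72.0 %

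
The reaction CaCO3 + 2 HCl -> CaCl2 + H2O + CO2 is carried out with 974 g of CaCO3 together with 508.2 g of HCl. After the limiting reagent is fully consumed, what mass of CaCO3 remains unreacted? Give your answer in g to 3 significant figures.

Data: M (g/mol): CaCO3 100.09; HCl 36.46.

n(CaCO3) = 974.0 / 100.09 = 9.731 mol
n(HCl) = 508.2 / 36.46 = 13.94 mol
n/ν for CaCO3 = 9.731/1 = 9.731
n/ν for HCl = 13.94/2 = 6.970
Smallest n/ν is HCl → limiting reagent.
CaCO3 consumed = (1/2) × 13.94 = 6.970 mol
CaCO3 remaining = 9.731 − 6.970 = 2.761 mol
mass = 2.761 × 100.09 = 276.3 g

276 g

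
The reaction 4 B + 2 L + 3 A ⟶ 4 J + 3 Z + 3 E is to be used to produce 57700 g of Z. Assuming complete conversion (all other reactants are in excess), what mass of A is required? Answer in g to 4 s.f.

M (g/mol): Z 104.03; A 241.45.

133900 g

n(Z) = 57700 / 104.03 = 554.6 mol
n(A) = (3/3) × 554.6 = 554.6 mol
mass = 554.6 × 241.45 = 133900 g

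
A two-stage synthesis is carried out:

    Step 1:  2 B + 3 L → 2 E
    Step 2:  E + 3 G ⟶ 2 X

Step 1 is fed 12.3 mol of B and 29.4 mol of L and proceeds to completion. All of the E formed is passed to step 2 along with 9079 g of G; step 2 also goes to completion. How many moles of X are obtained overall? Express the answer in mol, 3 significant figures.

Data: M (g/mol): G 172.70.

24.6 mol

Step 1:
n(B) = 12.30 mol
n(L) = 29.40 mol
n/ν → B: 6.150, L: 9.800; B is limiting.
n(E) produced = (2/2) × 12.30 = 12.30 mol
Step 2:
n(E) available = 12.30 mol
n(G) = 9079 / 172.70 = 52.57 mol
n/ν → E: 12.30, G: 17.52; E is limiting.
n(X) = (2/1) × 12.30 = 24.60 mol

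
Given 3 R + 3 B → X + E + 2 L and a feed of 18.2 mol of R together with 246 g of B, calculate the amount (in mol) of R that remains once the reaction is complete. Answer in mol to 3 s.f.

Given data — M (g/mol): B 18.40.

4.83 mol

n(R) = 18.20 mol
n(B) = 246.0 / 18.40 = 13.37 mol
n/ν for R = 18.20/3 = 6.067
n/ν for B = 13.37/3 = 4.457
Smallest n/ν is B → limiting reagent.
R consumed = (3/3) × 13.37 = 13.37 mol
R remaining = 18.20 − 13.37 = 4.830 mol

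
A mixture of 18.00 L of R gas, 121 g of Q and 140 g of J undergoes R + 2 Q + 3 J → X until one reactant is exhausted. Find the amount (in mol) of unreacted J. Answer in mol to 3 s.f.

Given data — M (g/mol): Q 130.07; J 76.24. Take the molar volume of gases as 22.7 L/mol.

n(R) = 18.00 / 22.7 = 0.7930 mol
n(Q) = 121.0 / 130.07 = 0.9303 mol
n(J) = 140.0 / 76.24 = 1.836 mol
n/ν for R = 0.7930/1 = 0.7930
n/ν for Q = 0.9303/2 = 0.4652
n/ν for J = 1.836/3 = 0.6120
Smallest n/ν is Q → limiting reagent.
J consumed = (3/2) × 0.9303 = 1.395 mol
J remaining = 1.836 − 1.395 = 0.4410 mol

0.441 mol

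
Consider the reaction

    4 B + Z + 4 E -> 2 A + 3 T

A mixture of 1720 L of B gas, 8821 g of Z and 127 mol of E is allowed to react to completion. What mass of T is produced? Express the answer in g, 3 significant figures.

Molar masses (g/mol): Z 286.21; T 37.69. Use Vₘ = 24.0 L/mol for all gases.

2030 g

n(B) = 1720 / 24.0 = 71.67 mol
n(Z) = 8821 / 286.21 = 30.82 mol
n(E) = 127.0 mol
n/ν → B: 17.92, Z: 30.82, E: 31.75; B is limiting.
n(T) = (3/4) × 71.67 = 53.75 mol
mass = 53.75 × 37.69 = 2026 g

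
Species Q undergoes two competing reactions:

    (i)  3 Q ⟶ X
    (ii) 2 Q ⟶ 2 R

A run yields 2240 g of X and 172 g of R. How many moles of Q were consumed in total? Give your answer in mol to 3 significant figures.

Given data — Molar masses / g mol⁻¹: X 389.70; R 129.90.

18.6 mol

n(X) = 2240 / 389.70 = 5.748 mol
n(R) = 172 / 129.90 = 1.324 mol
n(Q) via (i) = (3/1)×5.748 = 17.24 mol
n(Q) via (ii) = (2/2)×1.324 = 1.324 mol
total n(Q) = 17.24 + 1.324 = 18.56 mol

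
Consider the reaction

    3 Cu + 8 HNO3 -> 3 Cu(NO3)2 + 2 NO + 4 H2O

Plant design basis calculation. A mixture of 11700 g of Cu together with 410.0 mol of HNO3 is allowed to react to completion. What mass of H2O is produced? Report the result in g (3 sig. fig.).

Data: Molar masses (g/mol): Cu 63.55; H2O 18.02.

n(Cu) = 11700 / 63.55 = 184.1 mol
n(HNO3) = 410.0 mol
n/ν → Cu: 61.37, HNO3: 51.25; HNO3 is limiting.
n(H2O) = (4/8) × 410.0 = 205.0 mol
mass = 205.0 × 18.02 = 3694 g

3690 g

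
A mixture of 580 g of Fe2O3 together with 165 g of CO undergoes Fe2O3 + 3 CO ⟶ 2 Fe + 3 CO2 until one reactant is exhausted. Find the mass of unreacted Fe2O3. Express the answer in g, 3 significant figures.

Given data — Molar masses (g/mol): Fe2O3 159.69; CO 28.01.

n(Fe2O3) = 580.0 / 159.69 = 3.632 mol
n(CO) = 165.0 / 28.01 = 5.891 mol
n/ν for Fe2O3 = 3.632/1 = 3.632
n/ν for CO = 5.891/3 = 1.964
Smallest n/ν is CO → limiting reagent.
Fe2O3 consumed = (1/3) × 5.891 = 1.964 mol
Fe2O3 remaining = 3.632 − 1.964 = 1.668 mol
mass = 1.668 × 159.69 = 266.4 g

266 g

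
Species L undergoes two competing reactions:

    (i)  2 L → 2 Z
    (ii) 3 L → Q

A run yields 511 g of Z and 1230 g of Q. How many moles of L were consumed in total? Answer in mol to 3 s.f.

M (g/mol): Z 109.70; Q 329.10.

n(Z) = 511 / 109.70 = 4.658 mol
n(Q) = 1230 / 329.10 = 3.737 mol
n(L) via (i) = (2/2)×4.658 = 4.658 mol
n(L) via (ii) = (3/1)×3.737 = 11.21 mol
total n(L) = 4.658 + 11.21 = 15.87 mol

15.9 mol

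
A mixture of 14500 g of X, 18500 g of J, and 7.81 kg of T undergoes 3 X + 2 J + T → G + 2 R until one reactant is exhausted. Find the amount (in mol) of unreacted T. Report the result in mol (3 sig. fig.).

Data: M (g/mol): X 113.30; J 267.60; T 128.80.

26.1 mol

n(X) = 14500 / 113.30 = 128.0 mol
n(J) = 18500 / 267.60 = 69.13 mol
n(T) = 7.810×1000 / 128.80 = 60.64 mol
n/ν for X = 128.0/3 = 42.67
n/ν for J = 69.13/2 = 34.57
n/ν for T = 60.64/1 = 60.64
Smallest n/ν is J → limiting reagent.
T consumed = (1/2) × 69.13 = 34.57 mol
T remaining = 60.64 − 34.57 = 26.07 mol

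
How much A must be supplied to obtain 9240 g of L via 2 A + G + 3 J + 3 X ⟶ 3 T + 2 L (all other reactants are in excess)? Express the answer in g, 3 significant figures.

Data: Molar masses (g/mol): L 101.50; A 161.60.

n(L) = 9240 / 101.50 = 91.03 mol
n(A) = (2/2) × 91.03 = 91.03 mol
mass = 91.03 × 161.60 = 14710 g

14700 g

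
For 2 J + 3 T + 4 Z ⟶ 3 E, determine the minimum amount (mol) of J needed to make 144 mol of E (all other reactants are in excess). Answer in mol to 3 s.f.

n(E) = 144.0 mol
n(J) = (2/3) × 144.0 = 96.00 mol

96.0 mol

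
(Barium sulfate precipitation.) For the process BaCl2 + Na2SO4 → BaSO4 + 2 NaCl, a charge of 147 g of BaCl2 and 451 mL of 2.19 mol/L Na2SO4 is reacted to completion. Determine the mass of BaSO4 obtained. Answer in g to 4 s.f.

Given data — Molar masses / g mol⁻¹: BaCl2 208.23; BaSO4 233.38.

164.8 g

n(BaCl2) = 147.0 / 208.23 = 0.7060 mol
n(Na2SO4) = 2.19 × 451.0/1000 = 0.9877 mol
n/ν → BaCl2: 0.7060, Na2SO4: 0.9877; BaCl2 is limiting.
n(BaSO4) = (1/1) × 0.7060 = 0.7060 mol
mass = 0.7060 × 233.38 = 164.8 g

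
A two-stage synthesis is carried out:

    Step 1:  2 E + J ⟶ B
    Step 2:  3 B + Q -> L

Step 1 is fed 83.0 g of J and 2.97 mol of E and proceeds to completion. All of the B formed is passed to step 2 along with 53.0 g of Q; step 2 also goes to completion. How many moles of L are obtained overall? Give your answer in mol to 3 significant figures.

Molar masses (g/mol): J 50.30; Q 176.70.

Step 1:
n(J) = 83.00 / 50.30 = 1.650 mol
n(E) = 2.970 mol
n/ν → J: 1.650, E: 1.485; E is limiting.
n(B) produced = (1/2) × 2.970 = 1.485 mol
Step 2:
n(B) available = 1.485 mol
n(Q) = 53.00 / 176.70 = 0.2999 mol
n/ν → B: 0.4950, Q: 0.2999; Q is limiting.
n(L) = (1/1) × 0.2999 = 0.2999 mol

0.300 mol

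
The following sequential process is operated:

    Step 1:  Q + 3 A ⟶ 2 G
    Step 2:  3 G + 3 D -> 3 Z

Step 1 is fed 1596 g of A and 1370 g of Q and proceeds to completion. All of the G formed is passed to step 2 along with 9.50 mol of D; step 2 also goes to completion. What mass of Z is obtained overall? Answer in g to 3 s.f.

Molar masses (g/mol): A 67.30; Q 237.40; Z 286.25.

Step 1:
n(A) = 1596 / 67.30 = 23.71 mol
n(Q) = 1370 / 237.40 = 5.771 mol
n/ν for A = 23.71/3 = 7.903
n/ν for Q = 5.771/1 = 5.771
Smallest n/ν is Q → limiting reagent.
n(G) produced = (2/1) × 5.771 = 11.54 mol
Step 2:
n(G) available = 11.54 mol
n(D) = 9.500 mol
n/ν for G = 11.54/3 = 3.847
n/ν for D = 9.500/3 = 3.167
Smallest n/ν is D → limiting reagent.
n(Z) = (3/3) × 9.500 = 9.500 mol
mass = 9.500 × 286.25 = 2719 g

2720 g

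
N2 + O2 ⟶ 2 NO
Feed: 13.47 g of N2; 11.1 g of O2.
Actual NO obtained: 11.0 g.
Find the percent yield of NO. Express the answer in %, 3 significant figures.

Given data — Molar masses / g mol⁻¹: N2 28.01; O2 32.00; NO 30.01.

52.8 %

n(N2) = 13.47 / 28.01 = 0.4809 mol
n(O2) = 11.10 / 32.00 = 0.3469 mol
n/ν for N2 = 0.4809/1 = 0.4809
n/ν for O2 = 0.3469/1 = 0.3469
Smallest n/ν is O2 → limiting reagent.
theoretical n(NO) = (2/1) × 0.3469 = 0.6938 mol → 20.82 g
% yield = 11.0 / 20.82 × 100 = 52.83 %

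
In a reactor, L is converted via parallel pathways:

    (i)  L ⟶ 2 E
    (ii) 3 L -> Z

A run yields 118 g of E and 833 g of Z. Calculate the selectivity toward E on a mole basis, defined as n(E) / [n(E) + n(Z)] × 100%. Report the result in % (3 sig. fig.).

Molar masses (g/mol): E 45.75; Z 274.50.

45.9 %

n(E) = 118 / 45.75 = 2.579 mol
n(Z) = 833 / 274.50 = 3.035 mol
selectivity = 2.579/(2.579+3.035) × 100 = 45.94 %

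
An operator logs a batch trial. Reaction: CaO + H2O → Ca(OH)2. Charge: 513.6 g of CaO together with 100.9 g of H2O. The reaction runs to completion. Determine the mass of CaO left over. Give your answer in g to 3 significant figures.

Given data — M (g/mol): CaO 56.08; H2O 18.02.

200 g

n(CaO) = 513.6 / 56.08 = 9.158 mol
n(H2O) = 100.9 / 18.02 = 5.599 mol
n/ν for CaO = 9.158/1 = 9.158
n/ν for H2O = 5.599/1 = 5.599
Smallest n/ν is H2O → limiting reagent.
CaO consumed = (1/1) × 5.599 = 5.599 mol
CaO remaining = 9.158 − 5.599 = 3.559 mol
mass = 3.559 × 56.08 = 199.6 g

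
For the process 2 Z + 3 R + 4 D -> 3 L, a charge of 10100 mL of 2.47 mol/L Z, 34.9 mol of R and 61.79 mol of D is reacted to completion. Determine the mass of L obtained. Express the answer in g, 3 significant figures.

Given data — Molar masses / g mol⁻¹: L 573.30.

20000 g

n(Z) = 2.47 × 10100/1000 = 24.95 mol
n(R) = 34.90 mol
n(D) = 61.79 mol
n/ν for Z = 24.95/2 = 12.48
n/ν for R = 34.90/3 = 11.63
n/ν for D = 61.79/4 = 15.45
Smallest n/ν is R → limiting reagent.
n(L) = (3/3) × 34.90 = 34.90 mol
mass = 34.90 × 573.30 = 20010 g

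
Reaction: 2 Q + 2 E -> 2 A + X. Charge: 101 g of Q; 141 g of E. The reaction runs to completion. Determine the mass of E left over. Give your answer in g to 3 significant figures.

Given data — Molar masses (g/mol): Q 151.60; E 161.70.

n(Q) = 101.0 / 151.60 = 0.6662 mol
n(E) = 141.0 / 161.70 = 0.8720 mol
n/ν for Q = 0.6662/2 = 0.3331
n/ν for E = 0.8720/2 = 0.4360
Smallest n/ν is Q → limiting reagent.
E consumed = (2/2) × 0.6662 = 0.6662 mol
E remaining = 0.8720 − 0.6662 = 0.2058 mol
mass = 0.2058 × 161.70 = 33.28 g

33.3 g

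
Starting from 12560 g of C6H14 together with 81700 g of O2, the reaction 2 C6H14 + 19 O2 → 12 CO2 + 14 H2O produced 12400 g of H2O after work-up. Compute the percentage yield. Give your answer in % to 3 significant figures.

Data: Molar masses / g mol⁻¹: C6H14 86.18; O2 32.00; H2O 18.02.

n(C6H14) = 12560 / 86.18 = 145.7 mol
n(O2) = 81700 / 32.00 = 2553 mol
n/ν for C6H14 = 145.7/2 = 72.85
n/ν for O2 = 2553/19 = 134.4
Smallest n/ν is C6H14 → limiting reagent.
theoretical n(H2O) = (14/2) × 145.7 = 1020 mol → 18380 g
% yield = 12400 / 18380 × 100 = 67.46 %

67.5 %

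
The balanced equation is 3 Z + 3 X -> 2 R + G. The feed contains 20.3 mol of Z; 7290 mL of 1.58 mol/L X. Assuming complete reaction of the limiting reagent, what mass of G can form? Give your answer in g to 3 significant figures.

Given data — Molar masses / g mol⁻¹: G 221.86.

n(Z) = 20.30 mol
n(X) = 1.58 × 7290/1000 = 11.52 mol
n/ν → Z: 6.767, X: 3.840; X is limiting.
n(G) = (1/3) × 11.52 = 3.840 mol
mass = 3.840 × 221.86 = 851.9 g

852 g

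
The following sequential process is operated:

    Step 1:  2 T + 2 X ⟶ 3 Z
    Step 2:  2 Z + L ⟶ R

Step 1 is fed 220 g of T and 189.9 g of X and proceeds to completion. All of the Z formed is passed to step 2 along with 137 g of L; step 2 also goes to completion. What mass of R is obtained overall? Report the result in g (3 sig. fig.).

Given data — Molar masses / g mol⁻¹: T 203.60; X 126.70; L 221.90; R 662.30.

409 g

Step 1:
n(T) = 220.0 / 203.60 = 1.081 mol
n(X) = 189.9 / 126.70 = 1.499 mol
n/ν for T = 1.081/2 = 0.5405
n/ν for X = 1.499/2 = 0.7495
Smallest n/ν is T → limiting reagent.
n(Z) produced = (3/2) × 1.081 = 1.622 mol
Step 2:
n(Z) available = 1.622 mol
n(L) = 137.0 / 221.90 = 0.6174 mol
n/ν for Z = 1.622/2 = 0.8110
n/ν for L = 0.6174/1 = 0.6174
Smallest n/ν is L → limiting reagent.
n(R) = (1/1) × 0.6174 = 0.6174 mol
mass = 0.6174 × 662.30 = 408.9 g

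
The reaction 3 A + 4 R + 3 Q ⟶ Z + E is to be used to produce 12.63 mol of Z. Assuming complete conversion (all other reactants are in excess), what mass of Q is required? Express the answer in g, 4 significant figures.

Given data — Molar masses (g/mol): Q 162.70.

n(Z) = 12.63 mol
n(Q) = (3/1) × 12.63 = 37.89 mol
mass = 37.89 × 162.70 = 6165 g

6165 g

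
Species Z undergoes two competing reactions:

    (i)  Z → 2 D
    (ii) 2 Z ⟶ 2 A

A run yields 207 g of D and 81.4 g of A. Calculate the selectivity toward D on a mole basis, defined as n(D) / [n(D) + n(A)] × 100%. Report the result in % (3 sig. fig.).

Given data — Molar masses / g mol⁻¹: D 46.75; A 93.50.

83.6 %

n(D) = 207 / 46.75 = 4.428 mol
n(A) = 81.4 / 93.50 = 0.8706 mol
selectivity = 4.428/(4.428+0.8706) × 100 = 83.57 %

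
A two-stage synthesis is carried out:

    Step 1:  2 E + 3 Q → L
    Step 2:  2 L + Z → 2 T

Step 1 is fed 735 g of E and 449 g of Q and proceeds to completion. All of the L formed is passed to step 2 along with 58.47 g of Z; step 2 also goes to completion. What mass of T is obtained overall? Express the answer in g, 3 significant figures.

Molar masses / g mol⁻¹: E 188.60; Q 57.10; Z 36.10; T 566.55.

Step 1:
n(E) = 735.0 / 188.60 = 3.897 mol
n(Q) = 449.0 / 57.10 = 7.863 mol
n/ν → E: 1.949, Q: 2.621; E is limiting.
n(L) produced = (1/2) × 3.897 = 1.949 mol
Step 2:
n(L) available = 1.949 mol
n(Z) = 58.47 / 36.10 = 1.620 mol
n/ν → L: 0.9745, Z: 1.620; L is limiting.
n(T) = (2/2) × 1.949 = 1.949 mol
mass = 1.949 × 566.55 = 1104 g

1100 g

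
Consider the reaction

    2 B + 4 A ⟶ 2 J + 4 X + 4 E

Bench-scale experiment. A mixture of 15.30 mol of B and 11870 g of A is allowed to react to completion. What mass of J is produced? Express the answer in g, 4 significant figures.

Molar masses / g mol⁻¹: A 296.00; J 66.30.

n(B) = 15.30 mol
n(A) = 11870 / 296.00 = 40.10 mol
n/ν for B = 15.30/2 = 7.650
n/ν for A = 40.10/4 = 10.03
Smallest n/ν is B → limiting reagent.
n(J) = (2/2) × 15.30 = 15.30 mol
mass = 15.30 × 66.30 = 1014 g

1014 g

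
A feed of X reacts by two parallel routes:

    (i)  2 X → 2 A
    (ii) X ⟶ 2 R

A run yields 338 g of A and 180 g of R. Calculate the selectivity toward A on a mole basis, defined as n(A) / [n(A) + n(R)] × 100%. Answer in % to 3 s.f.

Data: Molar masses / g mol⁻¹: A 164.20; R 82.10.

48.4 %

n(A) = 338 / 164.20 = 2.058 mol
n(R) = 180 / 82.10 = 2.192 mol
selectivity = 2.058/(2.058+2.192) × 100 = 48.42 %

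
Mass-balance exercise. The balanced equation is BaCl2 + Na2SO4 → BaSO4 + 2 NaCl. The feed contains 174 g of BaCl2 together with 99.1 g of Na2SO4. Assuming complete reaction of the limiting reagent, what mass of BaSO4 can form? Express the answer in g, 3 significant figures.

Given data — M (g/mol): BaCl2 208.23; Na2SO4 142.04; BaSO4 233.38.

163 g

n(BaCl2) = 174.0 / 208.23 = 0.8356 mol
n(Na2SO4) = 99.10 / 142.04 = 0.6977 mol
n/ν → BaCl2: 0.8356, Na2SO4: 0.6977; Na2SO4 is limiting.
n(BaSO4) = (1/1) × 0.6977 = 0.6977 mol
mass = 0.6977 × 233.38 = 162.8 g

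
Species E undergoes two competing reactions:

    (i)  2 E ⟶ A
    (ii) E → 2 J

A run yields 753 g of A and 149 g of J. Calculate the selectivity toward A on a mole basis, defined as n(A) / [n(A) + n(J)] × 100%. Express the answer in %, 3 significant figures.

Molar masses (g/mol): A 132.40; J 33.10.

n(A) = 753 / 132.40 = 5.687 mol
n(J) = 149 / 33.10 = 4.502 mol
selectivity = 5.687/(5.687+4.502) × 100 = 55.82 %

55.8 %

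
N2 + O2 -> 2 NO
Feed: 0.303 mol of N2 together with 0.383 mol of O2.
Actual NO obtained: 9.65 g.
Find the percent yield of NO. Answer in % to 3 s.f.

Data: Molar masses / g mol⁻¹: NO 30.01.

53.1 %

n(N2) = 0.3030 mol
n(O2) = 0.3830 mol
n/ν for N2 = 0.3030/1 = 0.3030
n/ν for O2 = 0.3830/1 = 0.3830
Smallest n/ν is N2 → limiting reagent.
theoretical n(NO) = (2/1) × 0.3030 = 0.6060 mol → 18.19 g
% yield = 9.65 / 18.19 × 100 = 53.05 %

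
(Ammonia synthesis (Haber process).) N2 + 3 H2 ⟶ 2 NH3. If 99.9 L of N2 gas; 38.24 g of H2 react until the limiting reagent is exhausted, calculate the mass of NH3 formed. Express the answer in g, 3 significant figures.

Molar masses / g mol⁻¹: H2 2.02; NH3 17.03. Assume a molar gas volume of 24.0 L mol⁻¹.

n(N2) = 99.90 / 24.0 = 4.163 mol
n(H2) = 38.24 / 2.02 = 18.93 mol
n/ν → N2: 4.163, H2: 6.310; N2 is limiting.
n(NH3) = (2/1) × 4.163 = 8.326 mol
mass = 8.326 × 17.03 = 141.8 g

142 g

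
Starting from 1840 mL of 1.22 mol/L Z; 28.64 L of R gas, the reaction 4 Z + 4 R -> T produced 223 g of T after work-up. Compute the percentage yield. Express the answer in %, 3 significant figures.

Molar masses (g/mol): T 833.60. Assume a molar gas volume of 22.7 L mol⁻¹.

n(Z) = 1.22 × 1840/1000 = 2.245 mol
n(R) = 28.64 / 22.7 = 1.262 mol
n/ν for Z = 2.245/4 = 0.5613
n/ν for R = 1.262/4 = 0.3155
Smallest n/ν is R → limiting reagent.
theoretical n(T) = (1/4) × 1.262 = 0.3155 mol → 263.0 g
% yield = 223 / 263.0 × 100 = 84.79 %

84.8 %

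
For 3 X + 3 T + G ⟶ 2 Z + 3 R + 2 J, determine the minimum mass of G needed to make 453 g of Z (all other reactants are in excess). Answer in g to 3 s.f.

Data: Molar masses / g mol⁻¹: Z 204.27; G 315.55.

350 g

n(Z) = 453 / 204.27 = 2.218 mol
n(G) = (1/2) × 2.218 = 1.109 mol
mass = 1.109 × 315.55 = 349.9 g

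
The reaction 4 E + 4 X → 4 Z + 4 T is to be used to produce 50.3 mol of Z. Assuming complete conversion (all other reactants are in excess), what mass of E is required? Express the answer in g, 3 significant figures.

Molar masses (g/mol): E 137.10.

6900 g

n(Z) = 50.30 mol
n(E) = (4/4) × 50.30 = 50.30 mol
mass = 50.30 × 137.10 = 6896 g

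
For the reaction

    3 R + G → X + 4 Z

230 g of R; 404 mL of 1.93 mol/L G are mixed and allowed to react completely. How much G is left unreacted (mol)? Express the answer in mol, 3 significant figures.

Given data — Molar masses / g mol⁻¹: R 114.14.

0.108 mol

n(R) = 230.0 / 114.14 = 2.015 mol
n(G) = 1.93 × 404.0/1000 = 0.7797 mol
n/ν for R = 2.015/3 = 0.6717
n/ν for G = 0.7797/1 = 0.7797
Smallest n/ν is R → limiting reagent.
G consumed = (1/3) × 2.015 = 0.6717 mol
G remaining = 0.7797 − 0.6717 = 0.1080 mol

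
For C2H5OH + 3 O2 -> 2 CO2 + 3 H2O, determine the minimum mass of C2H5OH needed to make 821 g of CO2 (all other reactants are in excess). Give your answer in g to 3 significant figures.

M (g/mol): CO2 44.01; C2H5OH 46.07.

430 g

n(CO2) = 821 / 44.01 = 18.65 mol
n(C2H5OH) = (1/2) × 18.65 = 9.325 mol
mass = 9.325 × 46.07 = 429.6 g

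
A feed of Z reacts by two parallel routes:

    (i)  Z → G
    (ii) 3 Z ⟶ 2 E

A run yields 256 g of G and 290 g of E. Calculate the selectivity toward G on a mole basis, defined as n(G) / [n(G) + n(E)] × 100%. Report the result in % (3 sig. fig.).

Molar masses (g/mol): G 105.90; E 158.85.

57.0 %

n(G) = 256 / 105.90 = 2.417 mol
n(E) = 290 / 158.85 = 1.826 mol
selectivity = 2.417/(2.417+1.826) × 100 = 56.96 %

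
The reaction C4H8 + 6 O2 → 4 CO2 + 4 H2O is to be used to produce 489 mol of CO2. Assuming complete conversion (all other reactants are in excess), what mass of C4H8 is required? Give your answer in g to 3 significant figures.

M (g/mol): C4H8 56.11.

6860 g

n(CO2) = 489.0 mol
n(C4H8) = (1/4) × 489.0 = 122.3 mol
mass = 122.3 × 56.11 = 6862 g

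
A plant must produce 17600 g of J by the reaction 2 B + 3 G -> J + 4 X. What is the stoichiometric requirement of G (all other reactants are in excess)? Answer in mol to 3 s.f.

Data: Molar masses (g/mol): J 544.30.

n(J) = 17600 / 544.30 = 32.34 mol
n(G) = (3/1) × 32.34 = 97.02 mol

97.0 mol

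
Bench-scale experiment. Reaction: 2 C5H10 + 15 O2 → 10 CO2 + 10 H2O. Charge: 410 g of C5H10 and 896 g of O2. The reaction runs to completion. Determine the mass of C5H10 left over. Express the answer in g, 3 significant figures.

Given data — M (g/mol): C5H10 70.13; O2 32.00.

148 g

n(C5H10) = 410.0 / 70.13 = 5.846 mol
n(O2) = 896.0 / 32.00 = 28.00 mol
n/ν for C5H10 = 5.846/2 = 2.923
n/ν for O2 = 28.00/15 = 1.867
Smallest n/ν is O2 → limiting reagent.
C5H10 consumed = (2/15) × 28.00 = 3.733 mol
C5H10 remaining = 5.846 − 3.733 = 2.113 mol
mass = 2.113 × 70.13 = 148.2 g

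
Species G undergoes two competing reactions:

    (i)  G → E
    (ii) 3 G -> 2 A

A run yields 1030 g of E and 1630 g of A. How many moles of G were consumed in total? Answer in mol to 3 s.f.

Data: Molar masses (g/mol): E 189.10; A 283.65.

14.1 mol

n(E) = 1030 / 189.10 = 5.447 mol
n(A) = 1630 / 283.65 = 5.747 mol
n(G) via (i) = (1/1)×5.447 = 5.447 mol
n(G) via (ii) = (3/2)×5.747 = 8.621 mol
total n(G) = 5.447 + 8.621 = 14.07 mol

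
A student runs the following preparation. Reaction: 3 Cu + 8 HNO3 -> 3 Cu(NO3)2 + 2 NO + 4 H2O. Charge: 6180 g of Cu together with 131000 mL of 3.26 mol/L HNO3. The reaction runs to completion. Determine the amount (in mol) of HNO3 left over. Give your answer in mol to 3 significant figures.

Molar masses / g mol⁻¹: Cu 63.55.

n(Cu) = 6180 / 63.55 = 97.25 mol
n(HNO3) = 3.26 × 131000/1000 = 427.1 mol
n/ν for Cu = 97.25/3 = 32.42
n/ν for HNO3 = 427.1/8 = 53.39
Smallest n/ν is Cu → limiting reagent.
HNO3 consumed = (8/3) × 97.25 = 259.3 mol
HNO3 remaining = 427.1 − 259.3 = 167.8 mol

168 mol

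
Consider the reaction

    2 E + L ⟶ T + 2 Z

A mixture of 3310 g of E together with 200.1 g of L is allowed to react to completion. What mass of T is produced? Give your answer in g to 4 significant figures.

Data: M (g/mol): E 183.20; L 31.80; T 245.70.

n(E) = 3310 / 183.20 = 18.07 mol
n(L) = 200.1 / 31.80 = 6.292 mol
n/ν for E = 18.07/2 = 9.035
n/ν for L = 6.292/1 = 6.292
Smallest n/ν is L → limiting reagent.
n(T) = (1/1) × 6.292 = 6.292 mol
mass = 6.292 × 245.70 = 1546 g

1546 g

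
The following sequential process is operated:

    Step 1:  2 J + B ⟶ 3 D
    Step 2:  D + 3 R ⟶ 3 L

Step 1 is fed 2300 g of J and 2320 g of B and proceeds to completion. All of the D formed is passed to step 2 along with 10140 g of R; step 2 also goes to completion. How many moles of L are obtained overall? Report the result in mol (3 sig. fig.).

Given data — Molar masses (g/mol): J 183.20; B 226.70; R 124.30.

56.5 mol

Step 1:
n(J) = 2300 / 183.20 = 12.55 mol
n(B) = 2320 / 226.70 = 10.23 mol
n/ν for J = 12.55/2 = 6.275
n/ν for B = 10.23/1 = 10.23
Smallest n/ν is J → limiting reagent.
n(D) produced = (3/2) × 12.55 = 18.83 mol
Step 2:
n(D) available = 18.83 mol
n(R) = 10140 / 124.30 = 81.58 mol
n/ν for D = 18.83/1 = 18.83
n/ν for R = 81.58/3 = 27.19
Smallest n/ν is D → limiting reagent.
n(L) = (3/1) × 18.83 = 56.49 mol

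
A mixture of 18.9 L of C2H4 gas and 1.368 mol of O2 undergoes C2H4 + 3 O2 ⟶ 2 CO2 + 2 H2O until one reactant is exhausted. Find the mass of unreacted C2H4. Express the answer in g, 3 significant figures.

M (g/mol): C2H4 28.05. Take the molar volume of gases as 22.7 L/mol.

n(C2H4) = 18.90 / 22.7 = 0.8326 mol
n(O2) = 1.368 mol
n/ν for C2H4 = 0.8326/1 = 0.8326
n/ν for O2 = 1.368/3 = 0.4560
Smallest n/ν is O2 → limiting reagent.
C2H4 consumed = (1/3) × 1.368 = 0.4560 mol
C2H4 remaining = 0.8326 − 0.4560 = 0.3766 mol
mass = 0.3766 × 28.05 = 10.56 g

10.6 g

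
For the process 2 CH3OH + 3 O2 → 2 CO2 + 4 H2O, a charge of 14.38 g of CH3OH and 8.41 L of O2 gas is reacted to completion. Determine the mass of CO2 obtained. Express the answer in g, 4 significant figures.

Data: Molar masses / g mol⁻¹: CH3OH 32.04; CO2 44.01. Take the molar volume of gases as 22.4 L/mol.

11.02 g

n(CH3OH) = 14.38 / 32.04 = 0.4488 mol
n(O2) = 8.410 / 22.4 = 0.3754 mol
n/ν → CH3OH: 0.2244, O2: 0.1251; O2 is limiting.
n(CO2) = (2/3) × 0.3754 = 0.2503 mol
mass = 0.2503 × 44.01 = 11.02 g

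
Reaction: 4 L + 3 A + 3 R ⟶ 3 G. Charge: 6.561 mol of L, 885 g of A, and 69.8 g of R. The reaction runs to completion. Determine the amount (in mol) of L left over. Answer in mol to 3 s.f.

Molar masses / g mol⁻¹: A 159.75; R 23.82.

2.65 mol

n(L) = 6.561 mol
n(A) = 885.0 / 159.75 = 5.540 mol
n(R) = 69.80 / 23.82 = 2.930 mol
n/ν → L: 1.640, A: 1.847, R: 0.9767; R is limiting.
L consumed = (4/3) × 2.930 = 3.907 mol
L remaining = 6.561 − 3.907 = 2.654 mol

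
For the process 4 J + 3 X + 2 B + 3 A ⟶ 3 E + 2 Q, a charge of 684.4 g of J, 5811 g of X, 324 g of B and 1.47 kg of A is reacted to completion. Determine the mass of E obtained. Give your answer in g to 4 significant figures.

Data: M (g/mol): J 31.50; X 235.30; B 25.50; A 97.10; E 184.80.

n(J) = 684.4 / 31.50 = 21.73 mol
n(X) = 5811 / 235.30 = 24.70 mol
n(B) = 324.0 / 25.50 = 12.71 mol
n(A) = 1.470×1000 / 97.10 = 15.14 mol
n/ν for J = 21.73/4 = 5.433
n/ν for X = 24.70/3 = 8.233
n/ν for B = 12.71/2 = 6.355
n/ν for A = 15.14/3 = 5.047
Smallest n/ν is A → limiting reagent.
n(E) = (3/3) × 15.14 = 15.14 mol
mass = 15.14 × 184.80 = 2798 g

2798 g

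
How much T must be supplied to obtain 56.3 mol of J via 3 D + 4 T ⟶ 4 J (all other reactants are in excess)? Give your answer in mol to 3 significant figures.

n(J) = 56.30 mol
n(T) = (4/4) × 56.30 = 56.30 mol

56.3 mol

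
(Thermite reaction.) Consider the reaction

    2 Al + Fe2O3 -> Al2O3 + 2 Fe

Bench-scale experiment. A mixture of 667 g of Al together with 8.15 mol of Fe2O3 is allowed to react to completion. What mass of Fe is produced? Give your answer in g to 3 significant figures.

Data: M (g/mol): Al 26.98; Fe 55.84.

n(Al) = 667.0 / 26.98 = 24.72 mol
n(Fe2O3) = 8.150 mol
n/ν for Al = 24.72/2 = 12.36
n/ν for Fe2O3 = 8.150/1 = 8.150
Smallest n/ν is Fe2O3 → limiting reagent.
n(Fe) = (2/1) × 8.150 = 16.30 mol
mass = 16.30 × 55.84 = 910.2 g

910 g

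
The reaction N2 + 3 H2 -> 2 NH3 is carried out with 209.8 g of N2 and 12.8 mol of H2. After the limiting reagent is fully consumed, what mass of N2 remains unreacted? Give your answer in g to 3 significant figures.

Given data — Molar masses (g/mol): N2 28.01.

n(N2) = 209.8 / 28.01 = 7.490 mol
n(H2) = 12.80 mol
n/ν for N2 = 7.490/1 = 7.490
n/ν for H2 = 12.80/3 = 4.267
Smallest n/ν is H2 → limiting reagent.
N2 consumed = (1/3) × 12.80 = 4.267 mol
N2 remaining = 7.490 − 4.267 = 3.223 mol
mass = 3.223 × 28.01 = 90.28 g

90.3 g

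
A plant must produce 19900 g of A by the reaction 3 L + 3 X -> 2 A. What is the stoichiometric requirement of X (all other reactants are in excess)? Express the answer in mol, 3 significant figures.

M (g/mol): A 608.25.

n(A) = 19900 / 608.25 = 32.72 mol
n(X) = (3/2) × 32.72 = 49.08 mol

49.1 mol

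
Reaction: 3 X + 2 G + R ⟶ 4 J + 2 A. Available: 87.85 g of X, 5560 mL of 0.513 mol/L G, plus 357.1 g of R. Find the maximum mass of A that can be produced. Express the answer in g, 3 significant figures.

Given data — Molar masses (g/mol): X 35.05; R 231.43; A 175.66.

294 g

n(X) = 87.85 / 35.05 = 2.506 mol
n(G) = 0.513 × 5560/1000 = 2.852 mol
n(R) = 357.1 / 231.43 = 1.543 mol
n/ν for X = 2.506/3 = 0.8353
n/ν for G = 2.852/2 = 1.426
n/ν for R = 1.543/1 = 1.543
Smallest n/ν is X → limiting reagent.
n(A) = (2/3) × 2.506 = 1.671 mol
mass = 1.671 × 175.66 = 293.5 g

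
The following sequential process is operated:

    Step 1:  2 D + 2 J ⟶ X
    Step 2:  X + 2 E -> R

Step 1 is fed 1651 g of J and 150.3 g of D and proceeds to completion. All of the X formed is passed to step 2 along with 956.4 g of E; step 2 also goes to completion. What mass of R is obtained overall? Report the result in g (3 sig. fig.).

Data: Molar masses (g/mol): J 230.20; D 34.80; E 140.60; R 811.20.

Step 1:
n(J) = 1651 / 230.20 = 7.172 mol
n(D) = 150.3 / 34.80 = 4.319 mol
n/ν for J = 7.172/2 = 3.586
n/ν for D = 4.319/2 = 2.160
Smallest n/ν is D → limiting reagent.
n(X) produced = (1/2) × 4.319 = 2.160 mol
Step 2:
n(X) available = 2.160 mol
n(E) = 956.4 / 140.60 = 6.802 mol
n/ν for X = 2.160/1 = 2.160
n/ν for E = 6.802/2 = 3.401
Smallest n/ν is X → limiting reagent.
n(R) = (1/1) × 2.160 = 2.160 mol
mass = 2.160 × 811.20 = 1752 g

1750 g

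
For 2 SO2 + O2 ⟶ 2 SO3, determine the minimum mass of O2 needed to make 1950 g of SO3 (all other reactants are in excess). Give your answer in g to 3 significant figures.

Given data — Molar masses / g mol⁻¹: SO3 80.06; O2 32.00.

n(SO3) = 1950 / 80.06 = 24.36 mol
n(O2) = (1/2) × 24.36 = 12.18 mol
mass = 12.18 × 32.00 = 389.8 g

390 g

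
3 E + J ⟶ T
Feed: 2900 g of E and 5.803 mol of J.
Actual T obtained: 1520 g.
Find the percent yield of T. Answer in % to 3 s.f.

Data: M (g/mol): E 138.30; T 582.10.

n(E) = 2900 / 138.30 = 20.97 mol
n(J) = 5.803 mol
n/ν for E = 20.97/3 = 6.990
n/ν for J = 5.803/1 = 5.803
Smallest n/ν is J → limiting reagent.
theoretical n(T) = (1/1) × 5.803 = 5.803 mol → 3378 g
% yield = 1520 / 3378 × 100 = 45.00 %

45.0 %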